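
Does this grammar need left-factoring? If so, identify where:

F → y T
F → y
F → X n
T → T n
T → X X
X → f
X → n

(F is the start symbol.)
Left-factoring is needed when two productions for the same non-terminal
share a common prefix on the right-hand side.

Productions for F:
  F → y T
  F → y
  F → X n
Productions for T:
  T → T n
  T → X X
Productions for X:
  X → f
  X → n

Found common prefix 'y' in productions for F

Answer: Yes, F has productions with common prefix 'y'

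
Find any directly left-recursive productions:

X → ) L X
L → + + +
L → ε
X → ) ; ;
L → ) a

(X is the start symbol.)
X → ) L X: starts with ')'
L → + + +: starts with '+'
L → ε: starts with ε
X → ) ; ;: starts with ')'
L → ) a: starts with ')'

No direct left recursion found.

Answer: No direct left recursion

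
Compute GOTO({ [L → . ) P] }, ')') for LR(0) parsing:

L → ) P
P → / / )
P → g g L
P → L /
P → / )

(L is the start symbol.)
GOTO(I, ')') = CLOSURE({ [A → αX.β] : [A → α.Xβ] ∈ I, X = ')' })

Items with dot before ')', with the dot advanced:
  [L → . ) P] → [L → ) . P]
Closure of the advanced items:
  [L → ) . P] has the dot before P: add [P → . / / )], [P → . g g L], [P → . L /], [P → . / )]
  [P → . L /] has the dot before L: add [L → . ) P]

GOTO = { [L → ) . P], [L → . ) P], [P → . / )], [P → . / / )], [P → . L /], [P → . g g L] }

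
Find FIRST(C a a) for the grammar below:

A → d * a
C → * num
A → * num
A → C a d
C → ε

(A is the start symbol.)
FIRST sets of the non-terminals involved (from the grammar, by fixed-point iteration):
  FIRST(C) = { '*', ε }

To compute FIRST(C a a), process the symbols left to right:
Symbol C is a non-terminal. Add FIRST(C) \ {ε} = { '*' }
C is nullable (ε ∈ FIRST(C)), continue to the next symbol.
Symbol a is a terminal. Add 'a' and stop.
FIRST(C a a) = { '*', 'a' }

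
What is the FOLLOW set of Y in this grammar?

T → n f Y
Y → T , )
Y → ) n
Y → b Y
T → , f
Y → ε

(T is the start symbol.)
{ $, ',' }

To compute FOLLOW(Y), find every occurrence of Y on a right-hand side N → α Y β: add FIRST(β) \ {ε}, and if β is empty or nullable also add FOLLOW(N). Iterate to a fixed point.

In T → n f Y: Y is at the end, add FOLLOW(T)
In Y → b Y: Y is at the end; this adds FOLLOW(Y) to itself — nothing new

The FOLLOW sets referred to above (computed the same way, to a fixed point):
  FOLLOW(T) = { $, ',' }

Taking the union: FOLLOW(Y) = { $, ',' }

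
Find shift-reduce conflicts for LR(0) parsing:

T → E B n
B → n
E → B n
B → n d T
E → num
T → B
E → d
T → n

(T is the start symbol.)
Yes — I1: [T → B .] vs [E → B . n]; I5: [B → n .] vs [B → n . d T]; I10: [B → n .] vs [B → n . d T]

Augment with T' → T and build the canonical LR(0) collection (I0 = CLOSURE({[T' → . T]}), then GOTO on every symbol after a dot until no new states appear). It has 13 states:
  I0: { [B → . n d T], [B → . n], [E → . B n], [E → . d], [E → . num], [T → . B], [T → . E B n], [T → . n], [T' → . T] }  — shift
  I1: { [E → B . n], [T → B .] }  — shift, reduce
  I2: { [B → . n d T], [B → . n], [T → E . B n] }  — shift
  I3: { [T' → T .] }  — accept
  I4: { [E → d .] }  — reduce
  I5: { [B → n . d T], [B → n .], [T → n .] }  — shift, 2 reduces
  I6: { [E → num .] }  — reduce
  I7: { [B → . n d T], [B → . n], [B → n d . T], [E → . B n], [E → . d], [E → . num], [T → . B], [T → . E B n], [T → . n] }  — shift
  I8: { [B → n d T .] }  — reduce
  I9: { [T → E B . n] }  — shift
  I10: { [B → n . d T], [B → n .] }  — shift, reduce
  I11: { [T → E B n .] }  — reduce
  I12: { [E → B n .] }  — reduce

I1 contains reduce item [T → B .] and shift item [E → B . n] — shift-reduce conflict.
I5 contains reduce items [B → n .], [T → n .] and shift item [B → n . d T] — shift-reduce conflict.
I10 contains reduce item [B → n .] and shift item [B → n . d T] — shift-reduce conflict.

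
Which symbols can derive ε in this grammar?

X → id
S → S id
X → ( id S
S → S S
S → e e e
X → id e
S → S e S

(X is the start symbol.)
A non-terminal is nullable if it can derive ε (the empty string): either it has an ε-production, or it has a production whose right-hand side consists entirely of nullable non-terminals.

There are no ε-productions, so no non-terminal can derive ε.
No non-terminals are nullable.

Answer: None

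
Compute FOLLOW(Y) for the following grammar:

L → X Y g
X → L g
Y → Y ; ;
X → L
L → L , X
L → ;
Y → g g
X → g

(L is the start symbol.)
To compute FOLLOW(Y), find every occurrence of Y on a right-hand side N → α Y β: add FIRST(β) \ {ε}, and if β is empty or nullable also add FOLLOW(N). Iterate to a fixed point.

In L → X Y g: Y is followed by g, add FIRST(g) \ {ε} = { 'g' }
In Y → Y ; ;: Y is followed by ';' ';', add FIRST(';' ';') \ {ε} = { ';' }

Taking the union: FOLLOW(Y) = { ';', 'g' }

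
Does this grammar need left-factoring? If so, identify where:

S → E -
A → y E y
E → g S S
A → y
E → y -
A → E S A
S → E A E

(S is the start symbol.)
Left-factoring is needed when two productions for the same non-terminal
share a common prefix on the right-hand side.

Productions for S:
  S → E -
  S → E A E
Productions for A:
  A → y E y
  A → y
  A → E S A
Productions for E:
  E → g S S
  E → y -

Found common prefix 'E' in productions for S
Found common prefix 'y' in productions for A

Answer: Yes, S has productions with common prefix 'E'; A has productions with common prefix 'y'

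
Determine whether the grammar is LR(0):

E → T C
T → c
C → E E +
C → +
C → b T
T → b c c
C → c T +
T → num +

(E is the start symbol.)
A grammar is LR(0) if no state in the canonical LR(0) collection has:
  - both a shift item (dot before a terminal) and a complete item (shift-reduce conflict), or
  - two or more complete items (reduce-reduce conflict; the accept item [E' → E .] counts as a complete item here).

Augment with E' → E and build the canonical LR(0) collection (I0 = CLOSURE({[E' → . E]}), then GOTO on every symbol after a dot until no new states appear). It has 20 states:
  I0: { [E → . T C], [E' → . E], [T → . b c c], [T → . c], [T → . num +] }  — shift
  I1: { [E' → E .] }  — accept
  I2: { [C → . +], [C → . E E +], [C → . b T], [C → . c T +], [E → . T C], [E → T . C], [T → . b c c], [T → . c], [T → . num +] }  — shift
  I3: { [T → b . c c] }  — shift
  I4: { [T → c .] }  — reduce
  I5: { [T → num . +] }  — shift
  I6: { [T → num + .] }  — reduce
  I7: { [T → b c . c] }  — shift
  I8: { [T → b c c .] }  — reduce
  I9: { [C → + .] }  — reduce
  I10: { [E → T C .] }  — reduce
  I11: { [C → E . E +], [E → . T C], [T → . b c c], [T → . c], [T → . num +] }  — shift
  I12: { [C → b . T], [T → . b c c], [T → . c], [T → . num +], [T → b . c c] }  — shift
  I13: { [C → c . T +], [T → . b c c], [T → . c], [T → . num +], [T → c .] }  — shift, reduce
  I14: { [C → c T . +] }  — shift
  I15: { [C → c T + .] }  — reduce
  I16: { [C → b T .] }  — reduce
  I17: { [T → b c . c], [T → c .] }  — shift, reduce
  I18: { [C → E E . +] }  — shift
  I19: { [C → E E + .] }  — reduce

Conflict in state I13:
  Shift-reduce conflict between [T → c .] and [T → . b c c]
So the grammar is NOT LR(0).

Answer: No. Shift-reduce conflict between [T → c .] and [T → . b c c]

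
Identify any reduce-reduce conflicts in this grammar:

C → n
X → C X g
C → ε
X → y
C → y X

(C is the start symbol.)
Yes — I6: [C → .] vs [X → y .]

A reduce-reduce conflict occurs when an LR(0) state has two complete items [A → α .] and [B → β .] — both call for a reduction, and with no lookahead the parser cannot choose between them.

Augment with C' → C and build the canonical LR(0) collection (I0 = CLOSURE({[C' → . C]}), then GOTO on every symbol after a dot until no new states appear). It has 9 states:
  I0: { [C → . n], [C → . y X], [C → .], [C' → . C] }  — shift, reduce
  I1: { [C' → C .] }  — accept
  I2: { [C → n .] }  — reduce
  I3: { [C → . n], [C → . y X], [C → .], [C → y . X], [X → . C X g], [X → . y] }  — shift, reduce
  I4: { [C → . n], [C → . y X], [C → .], [X → . C X g], [X → . y], [X → C . X g] }  — shift, reduce
  I5: { [C → y X .] }  — reduce
  I6: { [C → . n], [C → . y X], [C → .], [C → y . X], [X → . C X g], [X → . y], [X → y .] }  — shift, 2 reduces
  I7: { [X → C X . g] }  — shift
  I8: { [X → C X g .] }  — reduce

I6 contains complete items [C → .], [X → y .] — reduce-reduce conflict.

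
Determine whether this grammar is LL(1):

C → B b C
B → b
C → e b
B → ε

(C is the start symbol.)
Relevant sets:
  FIRST(B) = { 'b', ε }
  FOLLOW(B) = { 'b' }

For C:
  PREDICT(C → B b C) = { 'b' }
  PREDICT(C → e b) = { 'e' }
For B:
  PREDICT(B → b) = { 'b' }
  PREDICT(B → ε) = { 'b' }

Conflict found: Predict set conflict for B: { 'b' }
The grammar is NOT LL(1).

Answer: No. Predict set conflict for B: { 'b' }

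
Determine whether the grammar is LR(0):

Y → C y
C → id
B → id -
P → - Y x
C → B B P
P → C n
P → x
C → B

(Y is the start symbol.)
Augment with Y' → Y and build the canonical LR(0) collection (I0 = CLOSURE({[Y' → . Y]}), then GOTO on every symbol after a dot until no new states appear). It has 16 states:
  I0: { [B → . id -], [C → . B B P], [C → . B], [C → . id], [Y → . C y], [Y' → . Y] }  — shift
  I1: { [B → . id -], [C → B . B P], [C → B .] }  — shift, reduce
  I2: { [Y → C . y] }  — shift
  I3: { [Y' → Y .] }  — accept
  I4: { [B → id . -], [C → id .] }  — shift, reduce
  I5: { [B → id - .] }  — reduce
  I6: { [Y → C y .] }  — reduce
  I7: { [B → . id -], [C → . B B P], [C → . B], [C → . id], [C → B B . P], [P → . - Y x], [P → . C n], [P → . x] }  — shift
  I8: { [B → id . -] }  — shift
  I9: { [B → . id -], [C → . B B P], [C → . B], [C → . id], [P → - . Y x], [Y → . C y] }  — shift
  I10: { [P → C . n] }  — shift
  I11: { [C → B B P .] }  — reduce
  I12: { [P → x .] }  — reduce
  I13: { [P → C n .] }  — reduce
  I14: { [P → - Y . x] }  — shift
  I15: { [P → - Y x .] }  — reduce

Conflict in state I1:
  Shift-reduce conflict between [C → B .] and [B → . id -]
So the grammar is NOT LR(0).

Answer: No. Shift-reduce conflict between [C → B .] and [B → . id -]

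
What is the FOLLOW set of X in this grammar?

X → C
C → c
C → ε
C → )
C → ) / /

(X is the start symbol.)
To compute FOLLOW(X), find every occurrence of X on a right-hand side N → α X β: add FIRST(β) \ {ε}, and if β is empty or nullable also add FOLLOW(N). Iterate to a fixed point.

X is the start symbol, so $ ∈ FOLLOW(X).
X does not occur on any right-hand side.

Taking the union: FOLLOW(X) = { $ }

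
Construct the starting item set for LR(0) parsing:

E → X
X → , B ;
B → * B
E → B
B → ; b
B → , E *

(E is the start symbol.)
{ [B → . * B], [B → . , E *], [B → . ; b], [E → . B], [E → . X], [E' → . E], [X → . , B ;] }

First, augment the grammar with E' → E
I₀ = CLOSURE({ [E' → . E] }):
  [E' → . E] has the dot before E: add [E → . X], [E → . B]
  [E → . X] has the dot before X: add [X → . , B ;]
  [E → . B] has the dot before B: add [B → . * B], [B → . ; b], [B → . , E *]
No further items can be added.

I₀ = { [B → . * B], [B → . , E *], [B → . ; b], [E → . B], [E → . X], [E' → . E], [X → . , B ;] }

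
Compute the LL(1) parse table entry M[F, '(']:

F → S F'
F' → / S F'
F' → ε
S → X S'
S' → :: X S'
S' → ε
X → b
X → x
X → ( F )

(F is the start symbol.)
To find M[F, '('], we find productions for F where '(' is in the predict set (PREDICT(N → α) = (FIRST(α) \ {ε}) ∪ (FOLLOW(N) if α ⇒* ε)).

Relevant sets:
  FIRST(S) = { '(', 'b', 'x' }

F → S F': PREDICT = { '(', 'b', 'x' }
  '(' is in predict set, so this production goes in M[F, '(']

M[F, '('] = F → S F'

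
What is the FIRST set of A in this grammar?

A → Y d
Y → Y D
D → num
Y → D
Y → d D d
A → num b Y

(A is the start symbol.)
{ 'd', 'num' }

To compute FIRST(A), examine every production with A on the left-hand side, reading each right-hand side left to right until a non-nullable symbol is reached.

FIRST sets of the other non-terminals involved (by the same procedure, iterated to a fixed point):
  FIRST(Y) = { 'd', 'num' }

From A → Y d:
  - Y is a non-terminal: add FIRST(Y) \ {ε} = { 'd', 'num' }
    Y is not nullable, so stop
From A → num b Y:
  - num is a terminal: add 'num' and stop

Collecting: FIRST(A) = { 'd', 'num' }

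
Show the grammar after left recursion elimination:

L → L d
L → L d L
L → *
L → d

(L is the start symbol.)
L is directly left-recursive. The standard transformation for
  A → A α₁ | ... | A α_m | β₁ | ... | β_n
is
  A  → β₁ A' | ... | β_n A'
  A' → α₁ A' | ... | α_m A' | ε

L → * becomes L → * L'
L → d becomes L → d L'
L → L d becomes L' → d L'
L → L d L becomes L' → d L L'
Add L' → ε

Resulting grammar:
L → * L'
L → d L'
L' → d L'
L' → d L L'
L' → ε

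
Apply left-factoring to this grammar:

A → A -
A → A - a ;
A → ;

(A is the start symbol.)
A → A - A'
A' → ε
A' → a ;
A → ;

Left-factoring transforms A → αβ₁ | αβ₂ into A → αA' and A' → β₁ | β₂
(α is the longest common prefix among the alternatives). Repeat until
no nonterminal has two alternatives with a common prefix.

Round 1: A has alternatives sharing prefix 'A -'. Introduce A': A → A - A'
  Add: A' → ε
  Add: A' → a ;

No remaining common prefixes — done.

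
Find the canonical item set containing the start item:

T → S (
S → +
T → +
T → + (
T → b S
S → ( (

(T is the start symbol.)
First, augment the grammar with T' → T
I₀ = CLOSURE({ [T' → . T] }):
  [T' → . T] has the dot before T: add [T → . S (], [T → . +], [T → . + (], [T → . b S]
  [T → . S (] has the dot before S: add [S → . +], [S → . ( (]
No further items can be added.

I₀ = { [S → . ( (], [S → . +], [T → . + (], [T → . +], [T → . S (], [T → . b S], [T' → . T] }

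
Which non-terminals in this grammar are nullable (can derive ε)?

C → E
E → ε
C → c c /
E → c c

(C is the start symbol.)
{ 'C', 'E' }

A non-terminal is nullable if it can derive ε (the empty string): either it has an ε-production, or it has a production whose right-hand side consists entirely of nullable non-terminals.

ε-productions: E → ε
So E is immediately nullable.
C → E: every symbol on the right is nullable, so C is nullable too.
Every non-terminal is now nullable.
Nullable = { 'C', 'E' }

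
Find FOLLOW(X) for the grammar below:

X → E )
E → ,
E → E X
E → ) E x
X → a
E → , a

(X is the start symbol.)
To compute FOLLOW(X), find every occurrence of X on a right-hand side N → α X β: add FIRST(β) \ {ε}, and if β is empty or nullable also add FOLLOW(N). Iterate to a fixed point.

X is the start symbol, so $ ∈ FOLLOW(X).
In E → E X: X is at the end, add FOLLOW(E)

The FOLLOW sets referred to above (computed the same way, to a fixed point):
  FOLLOW(E) = { ')', ',', 'a', 'x' }

Taking the union: FOLLOW(X) = { $, ')', ',', 'a', 'x' }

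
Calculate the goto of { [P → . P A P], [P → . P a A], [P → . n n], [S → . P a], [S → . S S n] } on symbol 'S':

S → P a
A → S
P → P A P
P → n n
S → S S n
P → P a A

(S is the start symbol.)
{ [P → . P A P], [P → . P a A], [P → . n n], [S → . P a], [S → . S S n], [S → S . S n] }

GOTO(I, 'S') = CLOSURE({ [A → αX.β] : [A → α.Xβ] ∈ I, X = 'S' })

Items with dot before 'S', with the dot advanced:
  [S → . S S n] → [S → S . S n]
Closure of the advanced items:
  [S → S . S n] has the dot before S: add [S → . P a], [S → . S S n]
  [S → . P a] has the dot before P: add [P → . P A P], [P → . n n], [P → . P a A]

GOTO = { [P → . P A P], [P → . P a A], [P → . n n], [S → . P a], [S → . S S n], [S → S . S n] }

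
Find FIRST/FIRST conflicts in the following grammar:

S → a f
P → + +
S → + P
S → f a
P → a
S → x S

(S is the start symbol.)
No FIRST/FIRST conflicts.

Productions for S:
  S → a f: FIRST = { 'a' }
  S → + P: FIRST = { '+' }
  S → f a: FIRST = { 'f' }
  S → x S: FIRST = { 'x' }
Productions for P:
  P → + +: FIRST = { '+' }
  P → a: FIRST = { 'a' }

All alternatives of each non-terminal have pairwise disjoint FIRST sets.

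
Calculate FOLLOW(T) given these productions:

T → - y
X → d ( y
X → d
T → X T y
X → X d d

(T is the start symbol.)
To compute FOLLOW(T), find every occurrence of T on a right-hand side N → α T β: add FIRST(β) \ {ε}, and if β is empty or nullable also add FOLLOW(N). Iterate to a fixed point.

T is the start symbol, so $ ∈ FOLLOW(T).
In T → X T y: T is followed by y, add FIRST(y) \ {ε} = { 'y' }

Taking the union: FOLLOW(T) = { $, 'y' }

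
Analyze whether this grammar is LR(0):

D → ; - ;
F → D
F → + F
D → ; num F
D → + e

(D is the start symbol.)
Augment with D' → D and build the canonical LR(0) collection (I0 = CLOSURE({[D' → . D]}), then GOTO on every symbol after a dot until no new states appear). It has 12 states:
  I0: { [D → . + e], [D → . ; - ;], [D → . ; num F], [D' → . D] }  — shift
  I1: { [D → + . e] }  — shift
  I2: { [D → ; . - ;], [D → ; . num F] }  — shift
  I3: { [D' → D .] }  — accept
  I4: { [D → ; - . ;] }  — shift
  I5: { [D → . + e], [D → . ; - ;], [D → . ; num F], [D → ; num . F], [F → . + F], [F → . D] }  — shift
  I6: { [D → + . e], [D → . + e], [D → . ; - ;], [D → . ; num F], [F → + . F], [F → . + F], [F → . D] }  — shift
  I7: { [F → D .] }  — reduce
  I8: { [D → ; num F .] }  — reduce
  I9: { [F → + F .] }  — reduce
  I10: { [D → + e .] }  — reduce
  I11: { [D → ; - ; .] }  — reduce

Every state is either a pure shift/goto state or contains exactly one complete item and nothing to shift — no conflicts. The grammar is LR(0).

Answer: Yes, the grammar is LR(0)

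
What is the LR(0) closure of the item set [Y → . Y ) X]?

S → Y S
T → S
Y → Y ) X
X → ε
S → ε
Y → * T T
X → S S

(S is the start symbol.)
{ [Y → . * T T], [Y → . Y ) X] }

To compute CLOSURE, for each item [A → α.Bβ] where B is a non-terminal, add [B → .γ] for all productions B → γ; repeat for the newly added items until nothing changes.

Start with: [Y → . Y ) X]
  [Y → . Y ) X] has the dot before Y: add [Y → . * T T]
No further items can be added.

CLOSURE = { [Y → . * T T], [Y → . Y ) X] }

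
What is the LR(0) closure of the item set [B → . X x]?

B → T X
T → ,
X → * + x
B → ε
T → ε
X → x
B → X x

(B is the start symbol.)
{ [B → . X x], [X → . * + x], [X → . x] }

Start with: [B → . X x]
  [B → . X x] has the dot before X: add [X → . * + x], [X → . x]
No further items can be added.

CLOSURE = { [B → . X x], [X → . * + x], [X → . x] }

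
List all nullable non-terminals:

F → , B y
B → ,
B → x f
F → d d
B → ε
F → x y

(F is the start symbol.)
ε-productions: B → ε
So B is immediately nullable.
No further non-terminal can be added: every production for the remaining non-terminals contains a terminal or a non-nullable non-terminal.
Nullable = { 'B' }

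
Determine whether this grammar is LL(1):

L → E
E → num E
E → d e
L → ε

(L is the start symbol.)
Yes, the grammar is LL(1).

Relevant sets:
  FIRST(E) = { 'd', 'num' }
  FOLLOW(L) = { $ }

For L:
  PREDICT(L → E) = { 'd', 'num' }
  PREDICT(L → ε) = { $ }
For E:
  PREDICT(E → num E) = { 'num' }
  PREDICT(E → d e) = { 'd' }

All predict sets are disjoint. The grammar IS LL(1).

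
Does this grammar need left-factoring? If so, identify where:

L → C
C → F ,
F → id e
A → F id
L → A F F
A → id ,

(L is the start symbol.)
Left-factoring is needed when two productions for the same non-terminal
share a common prefix on the right-hand side.

Productions for L:
  L → C
  L → A F F
Productions for A:
  A → F id
  A → id ,

No common prefixes found.

Answer: No, left-factoring is not needed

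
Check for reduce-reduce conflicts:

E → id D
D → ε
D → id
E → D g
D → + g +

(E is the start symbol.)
A reduce-reduce conflict occurs when an LR(0) state has two complete items [A → α .] and [B → β .] — both call for a reduction, and with no lookahead the parser cannot choose between them.

Augment with E' → E and build the canonical LR(0) collection (I0 = CLOSURE({[E' → . E]}), then GOTO on every symbol after a dot until no new states appear). It has 10 states:
  I0: { [D → . + g +], [D → . id], [D → .], [E → . D g], [E → . id D], [E' → . E] }  — shift, reduce
  I1: { [D → + . g +] }  — shift
  I2: { [E → D . g] }  — shift
  I3: { [E' → E .] }  — accept
  I4: { [D → . + g +], [D → . id], [D → .], [D → id .], [E → id . D] }  — shift, 2 reduces
  I5: { [E → id D .] }  — reduce
  I6: { [D → id .] }  — reduce
  I7: { [E → D g .] }  — reduce
  I8: { [D → + g . +] }  — shift
  I9: { [D → + g + .] }  — reduce

I4 contains complete items [D → .], [D → id .] — reduce-reduce conflict.

Answer: Yes — I4: [D → .] vs [D → id .]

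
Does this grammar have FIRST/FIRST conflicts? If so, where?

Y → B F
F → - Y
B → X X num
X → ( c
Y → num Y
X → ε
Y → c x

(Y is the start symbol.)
FIRST sets of the non-terminals at (or reachable through a nullable prefix from) the front of some alternative:
  FIRST(B) = { '(', 'num' }

Productions for Y:
  Y → B F: FIRST = { '(', 'num' }
  Y → num Y: FIRST = { 'num' }
  Y → c x: FIRST = { 'c' }
Productions for X:
  X → ( c: FIRST = { '(' }
  X → ε: FIRST = { ε }
F, B have only one production, so no FIRST/FIRST conflict is possible there.

Conflict for Y: Y → B F and Y → num Y
  Overlap: { 'num' }

Answer: Yes. Y → B F / Y → num Y on { 'num' }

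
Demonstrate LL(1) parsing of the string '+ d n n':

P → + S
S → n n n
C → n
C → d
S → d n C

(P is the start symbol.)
Stack is shown with the top on the left.

Stack    Input      Action
--------------------------
P $      + d n n $  output P → + S
+ S $    + d n n $  match '+'
S $      d n n $    output S → d n C
d n C $  d n n $    match 'd'
n C $    n n $      match 'n'
C $      n $        output C → n
n $      n $        match 'n'
$        $          accept

The string is accepted.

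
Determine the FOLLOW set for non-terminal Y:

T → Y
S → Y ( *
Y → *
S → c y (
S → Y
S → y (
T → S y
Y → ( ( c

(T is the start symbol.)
{ $, '(', 'y' }

To compute FOLLOW(Y), find every occurrence of Y on a right-hand side N → α Y β: add FIRST(β) \ {ε}, and if β is empty or nullable also add FOLLOW(N). Iterate to a fixed point.

In T → Y: Y is at the end, add FOLLOW(T)
In S → Y ( *: Y is followed by '(' '*', add FIRST('(' '*') \ {ε} = { '(' }
In S → Y: Y is at the end, add FOLLOW(S)

The FOLLOW sets referred to above (computed the same way, to a fixed point):
  FOLLOW(T) = { $ }
  FOLLOW(S) = { 'y' }

Taking the union: FOLLOW(Y) = { $, '(', 'y' }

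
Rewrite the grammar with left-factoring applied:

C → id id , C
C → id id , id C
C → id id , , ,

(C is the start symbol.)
Left-factoring transforms A → αβ₁ | αβ₂ into A → αA' and A' → β₁ | β₂
(α is the longest common prefix among the alternatives). Repeat until
no nonterminal has two alternatives with a common prefix.

Round 1: C has alternatives sharing prefix 'id id ,'. Introduce C': C → id id , C'
  Add: C' → C
  Add: C' → id C
  Add: C' → , ,

No remaining common prefixes — done.

Resulting grammar:
C → id id , C'
C' → C
C' → id C
C' → , ,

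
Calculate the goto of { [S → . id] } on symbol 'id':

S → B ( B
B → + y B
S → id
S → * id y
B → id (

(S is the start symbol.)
GOTO(I, 'id') = CLOSURE({ [A → αX.β] : [A → α.Xβ] ∈ I, X = 'id' })

Items with dot before 'id', with the dot advanced:
  [S → . id] → [S → id .]
Closure adds nothing (no advanced item has the dot before a non-terminal).

GOTO = { [S → id .] }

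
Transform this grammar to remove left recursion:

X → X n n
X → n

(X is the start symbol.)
X → n X'
X' → n n X'
X' → ε

X is directly left-recursive. The standard transformation for
  A → A α₁ | ... | A α_m | β₁ | ... | β_n
is
  A  → β₁ A' | ... | β_n A'
  A' → α₁ A' | ... | α_m A' | ε

X → n becomes X → n X'
X → X n n becomes X' → n n X'
Add X' → ε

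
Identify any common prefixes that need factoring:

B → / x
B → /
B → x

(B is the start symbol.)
Left-factoring is needed when two productions for the same non-terminal
share a common prefix on the right-hand side.

Productions for B:
  B → / x
  B → /
  B → x

Found common prefix '/' in productions for B

Answer: Yes, B has productions with common prefix '/'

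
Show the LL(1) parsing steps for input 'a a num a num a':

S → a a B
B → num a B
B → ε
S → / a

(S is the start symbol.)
Stack is shown with the top on the left.

Stack      Input              Action
------------------------------------
S $        a a num a num a $  output S → a a B
a a B $    a a num a num a $  match 'a'
a B $      a num a num a $    match 'a'
B $        num a num a $      output B → num a B
num a B $  num a num a $      match 'num'
a B $      a num a $          match 'a'
B $        num a $            output B → num a B
num a B $  num a $            match 'num'
a B $      a $                match 'a'
B $        $                  output B → ε
$          $                  accept

The string is accepted.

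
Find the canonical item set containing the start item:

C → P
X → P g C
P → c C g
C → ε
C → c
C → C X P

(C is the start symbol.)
First, augment the grammar with C' → C
I₀ = CLOSURE({ [C' → . C] }):
  [C' → . C] has the dot before C: add [C → . P], [C → .], [C → . c], [C → . C X P]
  [C → . P] has the dot before P: add [P → . c C g]
No further items can be added.

I₀ = { [C → . C X P], [C → . P], [C → . c], [C → .], [C' → . C], [P → . c C g] }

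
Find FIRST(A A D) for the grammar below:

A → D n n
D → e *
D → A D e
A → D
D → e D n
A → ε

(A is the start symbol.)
FIRST sets of the non-terminals involved (from the grammar, by fixed-point iteration):
  FIRST(A) = { 'e', ε }
  FIRST(D) = { 'e' }

To compute FIRST(A A D), process the symbols left to right:
Symbol A is a non-terminal. Add FIRST(A) \ {ε} = { 'e' }
A is nullable (ε ∈ FIRST(A)), continue to the next symbol.
Symbol A is a non-terminal. Add FIRST(A) \ {ε} = { 'e' }
A is nullable (ε ∈ FIRST(A)), continue to the next symbol.
Symbol D is a non-terminal. Add FIRST(D) \ {ε} = { 'e' }
D is not nullable (ε ∉ FIRST(D)), so stop here.
FIRST(A A D) = { 'e' }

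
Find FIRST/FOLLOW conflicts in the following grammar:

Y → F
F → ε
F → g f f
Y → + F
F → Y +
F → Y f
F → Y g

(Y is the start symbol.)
Nullable non-terminals: F, Y.
FIRST sets used below: FIRST(Y) = { '+', 'f', 'g', ε }, FIRST(F) = { '+', 'f', 'g', ε }

F: nullable alternative(s) F → ε; FOLLOW(F) = { $, '+', 'f', 'g' }
  F → ε: FIRST \ {ε} = { } — this is the only nullable alternative, skip
  F → g f f: FIRST \ {ε} = { 'g' } — overlaps FOLLOW(F) on { 'g' }: CONFLICT
  F → Y +: FIRST \ {ε} = { '+', 'f', 'g' } — overlaps FOLLOW(F) on { '+', 'f', 'g' }: CONFLICT
  F → Y f: FIRST \ {ε} = { '+', 'f', 'g' } — overlaps FOLLOW(F) on { '+', 'f', 'g' }: CONFLICT
  F → Y g: FIRST \ {ε} = { '+', 'f', 'g' } — overlaps FOLLOW(F) on { '+', 'f', 'g' }: CONFLICT

Y: nullable alternative(s) Y → F; FOLLOW(Y) = { $, '+', 'f', 'g' }
  Y → F: FIRST \ {ε} = { '+', 'f', 'g' } — this is the only nullable alternative, skip
  Y → + F: FIRST \ {ε} = { '+' } — overlaps FOLLOW(Y) on { '+' }: CONFLICT

So the grammar has 5 FIRST/FOLLOW conflicts (marked CONFLICT above).

Answer: Yes. Y → '+' F with FOLLOW(Y) on { '+' }; F → g f f with FOLLOW(F) on { 'g' }; F → Y '+' with FOLLOW(F) on { '+', 'f', 'g' }; F → Y f with FOLLOW(F) on { '+', 'f', 'g' }; F → Y g with FOLLOW(F) on { '+', 'f', 'g' }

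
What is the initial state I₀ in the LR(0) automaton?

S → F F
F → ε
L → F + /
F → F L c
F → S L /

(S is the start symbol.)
First, augment the grammar with S' → S
I₀ = CLOSURE({ [S' → . S] }):
  [S' → . S] has the dot before S: add [S → . F F]
  [S → . F F] has the dot before F: add [F → .], [F → . F L c], [F → . S L /]
No further items can be added.

I₀ = { [F → . F L c], [F → . S L /], [F → .], [S → . F F], [S' → . S] }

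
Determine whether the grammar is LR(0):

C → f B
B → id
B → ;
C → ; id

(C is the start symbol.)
Augment with C' → C and build the canonical LR(0) collection (I0 = CLOSURE({[C' → . C]}), then GOTO on every symbol after a dot until no new states appear). It has 8 states:
  I0: { [C → . ; id], [C → . f B], [C' → . C] }  — shift
  I1: { [C → ; . id] }  — shift
  I2: { [C' → C .] }  — accept
  I3: { [B → . ;], [B → . id], [C → f . B] }  — shift
  I4: { [B → ; .] }  — reduce
  I5: { [C → f B .] }  — reduce
  I6: { [B → id .] }  — reduce
  I7: { [C → ; id .] }  — reduce

Every state is either a pure shift/goto state or contains exactly one complete item and nothing to shift — no conflicts. The grammar is LR(0).

Answer: Yes, the grammar is LR(0)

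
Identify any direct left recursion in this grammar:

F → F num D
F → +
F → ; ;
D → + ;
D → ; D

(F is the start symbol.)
Yes, F is left-recursive

Direct left recursion occurs when N → N α for some non-terminal N (the right-hand side begins with the left-hand side itself).

F → F num D: LEFT RECURSIVE (starts with F)
F → +: starts with '+'
F → ; ;: starts with ';'
D → + ;: starts with '+'
D → ; D: starts with ';'

The grammar has direct left recursion on: F.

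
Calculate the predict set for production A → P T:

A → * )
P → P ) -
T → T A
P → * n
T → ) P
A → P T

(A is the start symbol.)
PREDICT(A → P T) = (FIRST(RHS) \ {ε}) ∪ (FOLLOW(A) if ε ∈ FIRST(RHS), i.e. RHS ⇒* ε)
FIRST(P) = { '*' }
FIRST(P T) = { '*' }
ε ∉ FIRST(P T), so FOLLOW(A) is not added.
PREDICT(A → P T) = { '*' }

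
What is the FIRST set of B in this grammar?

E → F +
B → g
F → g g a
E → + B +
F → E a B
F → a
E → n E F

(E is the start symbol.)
{ 'g' }

From B → g:
  - g is a terminal: add 'g' and stop

Collecting: FIRST(B) = { 'g' }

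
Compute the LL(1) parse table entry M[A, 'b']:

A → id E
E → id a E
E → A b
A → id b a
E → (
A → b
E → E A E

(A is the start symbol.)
To find M[A, 'b'], we find productions for A where 'b' is in the predict set (PREDICT(N → α) = (FIRST(α) \ {ε}) ∪ (FOLLOW(N) if α ⇒* ε)).

A → id E: PREDICT = { 'id' }
A → id b a: PREDICT = { 'id' }
A → b: PREDICT = { 'b' }
  'b' is in predict set, so this production goes in M[A, 'b']

M[A, 'b'] = A → b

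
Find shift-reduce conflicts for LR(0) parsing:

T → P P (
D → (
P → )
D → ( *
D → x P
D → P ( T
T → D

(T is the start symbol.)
Yes — I1: [D → ( .] vs [D → ( . *]

Augment with T' → T and build the canonical LR(0) collection (I0 = CLOSURE({[T' → . T]}), then GOTO on every symbol after a dot until no new states appear). It has 13 states:
  I0: { [D → . ( *], [D → . (], [D → . P ( T], [D → . x P], [P → . )], [T → . D], [T → . P P (], [T' → . T] }  — shift
  I1: { [D → ( . *], [D → ( .] }  — shift, reduce
  I2: { [P → ) .] }  — reduce
  I3: { [T → D .] }  — reduce
  I4: { [D → P . ( T], [P → . )], [T → P . P (] }  — shift
  I5: { [T' → T .] }  — accept
  I6: { [D → x . P], [P → . )] }  — shift
  I7: { [D → x P .] }  — reduce
  I8: { [D → . ( *], [D → . (], [D → . P ( T], [D → . x P], [D → P ( . T], [P → . )], [T → . D], [T → . P P (] }  — shift
  I9: { [T → P P . (] }  — shift
  I10: { [T → P P ( .] }  — reduce
  I11: { [D → P ( T .] }  — reduce
  I12: { [D → ( * .] }  — reduce

I1 contains reduce item [D → ( .] and shift item [D → ( . *] — shift-reduce conflict.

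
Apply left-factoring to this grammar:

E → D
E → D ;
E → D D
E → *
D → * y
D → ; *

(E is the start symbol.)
Left-factoring transforms A → αβ₁ | αβ₂ into A → αA' and A' → β₁ | β₂
(α is the longest common prefix among the alternatives). Repeat until
no nonterminal has two alternatives with a common prefix.

Round 1: E has alternatives sharing prefix 'D'. Introduce E': E → D E'
  Add: E' → ε
  Add: E' → ;
  Add: E' → D

No remaining common prefixes — done.

Resulting grammar:
E → D E'
E' → ε
E' → ;
E' → D
E → *
D → * y
D → ; *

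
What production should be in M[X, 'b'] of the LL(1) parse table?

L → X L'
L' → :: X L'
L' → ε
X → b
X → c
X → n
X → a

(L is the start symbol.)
X → b

To find M[X, 'b'], we find productions for X where 'b' is in the predict set (PREDICT(N → α) = (FIRST(α) \ {ε}) ∪ (FOLLOW(N) if α ⇒* ε)).

X → b: PREDICT = { 'b' }
  'b' is in predict set, so this production goes in M[X, 'b']
X → c: PREDICT = { 'c' }
X → n: PREDICT = { 'n' }
X → a: PREDICT = { 'a' }

M[X, 'b'] = X → b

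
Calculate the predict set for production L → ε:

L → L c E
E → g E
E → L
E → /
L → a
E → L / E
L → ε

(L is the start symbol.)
{ $, '/', 'c' }

PREDICT(L → ε) = (FIRST(RHS) \ {ε}) ∪ (FOLLOW(L) if ε ∈ FIRST(RHS), i.e. RHS ⇒* ε)
The right-hand side is ε (FIRST(ε) = { ε }), so the predict set is FOLLOW(L) = { $, '/', 'c' }
PREDICT(L → ε) = { $, '/', 'c' }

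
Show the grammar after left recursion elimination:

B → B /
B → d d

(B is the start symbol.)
B → d d B'
B' → / B'
B' → ε

B is directly left-recursive. The standard transformation for
  A → A α₁ | ... | A α_m | β₁ | ... | β_n
is
  A  → β₁ A' | ... | β_n A'
  A' → α₁ A' | ... | α_m A' | ε

B → d d becomes B → d d B'
B → B / becomes B' → / B'
Add B' → ε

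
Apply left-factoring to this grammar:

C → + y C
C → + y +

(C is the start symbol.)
C → + y C'
C' → C
C' → +

Left-factoring transforms A → αβ₁ | αβ₂ into A → αA' and A' → β₁ | β₂
(α is the longest common prefix among the alternatives). Repeat until
no nonterminal has two alternatives with a common prefix.

Round 1: C has alternatives sharing prefix '+ y'. Introduce C': C → + y C'
  Add: C' → C
  Add: C' → +

No remaining common prefixes — done.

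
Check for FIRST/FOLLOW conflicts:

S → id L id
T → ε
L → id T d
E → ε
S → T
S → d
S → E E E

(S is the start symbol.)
No FIRST/FOLLOW conflicts.

A FIRST/FOLLOW conflict occurs when a non-terminal N has a nullable alternative N → β (β ⇒* ε) and another alternative N → α with FIRST(α) ∩ FOLLOW(N) ≠ ∅: on such a lookahead the parser cannot decide between expanding α and letting N vanish via β.

Nullable non-terminals: E, S, T.
FIRST sets used below: FIRST(T) = { ε }, FIRST(E) = { ε }
E has a nullable alternative but only one production, so nothing to check.

S: nullable alternative(s) S → T, S → E E E; FOLLOW(S) = { $ }
  S → id L id: FIRST \ {ε} = { 'id' } — disjoint from FOLLOW(S)
  S → T: FIRST \ {ε} = { } — disjoint from FOLLOW(S)
  S → d: FIRST \ {ε} = { 'd' } — disjoint from FOLLOW(S)
  S → E E E: FIRST \ {ε} = { } — disjoint from FOLLOW(S)
T has a nullable alternative but only one production, so nothing to check.

L has no nullable alternative, so no FIRST/FOLLOW check is needed there.

No FIRST/FOLLOW conflicts found.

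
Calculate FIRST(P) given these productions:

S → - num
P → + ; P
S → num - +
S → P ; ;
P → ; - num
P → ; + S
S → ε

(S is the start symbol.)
From P → + ; P:
  - '+' is a terminal: add '+' and stop
From P → ; - num:
  - ';' is a terminal: add ';' and stop
From P → ; + S:
  - ';' is a terminal: add ';' and stop

Collecting: FIRST(P) = { '+', ';' }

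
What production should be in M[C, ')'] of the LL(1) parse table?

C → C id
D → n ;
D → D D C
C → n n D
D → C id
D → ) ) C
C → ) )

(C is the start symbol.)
C → C id, C → ) )

To find M[C, ')'], we find productions for C where ')' is in the predict set (PREDICT(N → α) = (FIRST(α) \ {ε}) ∪ (FOLLOW(N) if α ⇒* ε)).

Relevant sets:
  FIRST(C) = { ')', 'n' }

C → C id: PREDICT = { ')', 'n' }
  ')' is in predict set, so this production goes in M[C, ')']
C → n n D: PREDICT = { 'n' }
C → ) ): PREDICT = { ')' }
  ')' is in predict set, so this production goes in M[C, ')']

M[C, ')'] = C → C id, C → ) )  (a multiply-defined cell — the grammar is not LL(1))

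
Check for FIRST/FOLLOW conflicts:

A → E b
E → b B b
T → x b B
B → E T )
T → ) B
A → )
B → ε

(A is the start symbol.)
A FIRST/FOLLOW conflict occurs when a non-terminal N has a nullable alternative N → β (β ⇒* ε) and another alternative N → α with FIRST(α) ∩ FOLLOW(N) ≠ ∅: on such a lookahead the parser cannot decide between expanding α and letting N vanish via β.

Nullable non-terminals: B.
FIRST sets used below: FIRST(E) = { 'b' }

B: nullable alternative(s) B → ε; FOLLOW(B) = { ')', 'b' }
  B → E T ): FIRST \ {ε} = { 'b' } — overlaps FOLLOW(B) on { 'b' }: CONFLICT
  B → ε: FIRST \ {ε} = { } — this is the only nullable alternative, skip

A, E, T have no nullable alternative, so no FIRST/FOLLOW check is needed there.

So the grammar has 1 FIRST/FOLLOW conflict (marked CONFLICT above).

Answer: Yes. B → E T ')' with FOLLOW(B) on { 'b' }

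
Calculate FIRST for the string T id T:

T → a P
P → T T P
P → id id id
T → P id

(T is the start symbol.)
FIRST sets of the non-terminals involved (from the grammar, by fixed-point iteration):
  FIRST(T) = { 'a', 'id' }

To compute FIRST(T id T), process the symbols left to right:
Symbol T is a non-terminal. Add FIRST(T) \ {ε} = { 'a', 'id' }
T is not nullable (ε ∉ FIRST(T)), so stop here.
FIRST(T id T) = { 'a', 'id' }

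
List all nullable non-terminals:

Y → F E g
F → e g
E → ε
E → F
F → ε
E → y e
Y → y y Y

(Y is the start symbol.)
{ 'E', 'F' }

A non-terminal is nullable if it can derive ε (the empty string): either it has an ε-production, or it has a production whose right-hand side consists entirely of nullable non-terminals.

ε-productions: E → ε, F → ε
So E, F are immediately nullable.
No further non-terminal can be added: every production for the remaining non-terminals contains a terminal or a non-nullable non-terminal.
Nullable = { 'E', 'F' }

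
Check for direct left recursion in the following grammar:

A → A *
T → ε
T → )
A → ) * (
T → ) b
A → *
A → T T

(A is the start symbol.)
A → A *: LEFT RECURSIVE (starts with A)
T → ε: starts with ε
T → ): starts with ')'
A → ) * (: starts with ')'
T → ) b: starts with ')'
A → *: starts with '*'
A → T T: starts with T

The grammar has direct left recursion on: A.

Answer: Yes, A is left-recursive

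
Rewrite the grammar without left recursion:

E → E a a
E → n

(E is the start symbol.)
E → n E'
E' → a a E'
E' → ε

E is directly left-recursive. The standard transformation for
  A → A α₁ | ... | A α_m | β₁ | ... | β_n
is
  A  → β₁ A' | ... | β_n A'
  A' → α₁ A' | ... | α_m A' | ε

E → n becomes E → n E'
E → E a a becomes E' → a a E'
Add E' → ε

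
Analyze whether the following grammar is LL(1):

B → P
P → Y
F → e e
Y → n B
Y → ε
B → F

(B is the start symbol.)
Yes, the grammar is LL(1).

A grammar is LL(1) if for each non-terminal N with multiple productions, the predict sets of those productions are pairwise disjoint, where PREDICT(N → α) = (FIRST(α) \ {ε}) ∪ (FOLLOW(N) if α ⇒* ε).

Relevant sets:
  FIRST(P) = { 'n', ε }
  FIRST(F) = { 'e' }
  FOLLOW(B) = { $ }
  FOLLOW(Y) = { $ }

For B:
  PREDICT(B → P) = { $, 'n' }
  PREDICT(B → F) = { 'e' }
For Y:
  PREDICT(Y → n B) = { 'n' }
  PREDICT(Y → ε) = { $ }
P, F have a single production, so nothing to check there.

All predict sets are disjoint. The grammar IS LL(1).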